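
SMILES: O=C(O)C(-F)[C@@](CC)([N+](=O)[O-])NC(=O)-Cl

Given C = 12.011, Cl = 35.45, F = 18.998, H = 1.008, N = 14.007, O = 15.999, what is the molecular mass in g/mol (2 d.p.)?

242.59

Molecular formula: C6H8ClFN2O5.
M = 6×12.011 + 1×35.45 + 1×18.998 + 8×1.008 + 2×14.007 + 5×15.999 = 242.59 g/mol.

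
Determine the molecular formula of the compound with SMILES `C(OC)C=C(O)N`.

Heavy atoms from the SMILES: 4 C, 1 N, 2 O.
Implicit hydrogens by atom environment:
  1 × C: 3 H
  1 × C: 2 H
  1 × C: 1 H
  1 × C: no H
  1 × N: 2 H
  1 × O: 1 H
  1 × O: no H
  Total hydrogens = 9.
Molecular formula: C4H9NO2

C4H9NO2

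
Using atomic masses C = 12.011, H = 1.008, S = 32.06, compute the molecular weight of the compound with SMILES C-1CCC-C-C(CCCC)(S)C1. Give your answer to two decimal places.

186.36

Molecular formula: C11H22S.
M = 11×12.011 + 22×1.008 + 1×32.06 = 186.36 g/mol.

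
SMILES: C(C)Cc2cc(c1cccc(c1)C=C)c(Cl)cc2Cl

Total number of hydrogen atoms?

Hydrogens are implicit in SMILES; fill each atom to its normal valence:
  6 × C (aromatic): 1 H each → 6
  6 × C (aromatic): no H
  3 × C: 2 H each → 6
  2 × Cl: no H
  1 × C: 3 H
  1 × C: 1 H
  Total hydrogens = 16.

16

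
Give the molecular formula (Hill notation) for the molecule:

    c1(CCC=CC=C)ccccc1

Heavy atoms from the SMILES: 12 C.
Implicit hydrogens by atom environment:
  5 × C (aromatic): 1 H each → 5
  3 × C: 2 H each → 6
  3 × C: 1 H each → 3
  1 × C (aromatic): no H
  Total hydrogens = 14.
Molecular formula: C12H14

C12H14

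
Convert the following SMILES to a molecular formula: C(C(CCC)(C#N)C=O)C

Heavy atoms from the SMILES: 8 C, 1 N, 1 O.
Implicit hydrogens by atom environment:
  3 × C: 2 H each → 6
  2 × C: 3 H each → 6
  2 × C: no H
  1 × C: 1 H
  1 × N: no H
  1 × O: no H
  Total hydrogens = 13.
Molecular formula: C8H13NO

C8H13NO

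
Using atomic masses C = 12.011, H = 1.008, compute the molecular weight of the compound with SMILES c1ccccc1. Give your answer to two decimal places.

Molecular formula: C6H6.
M = 6×12.011 + 6×1.008 = 78.11 g/mol.

78.11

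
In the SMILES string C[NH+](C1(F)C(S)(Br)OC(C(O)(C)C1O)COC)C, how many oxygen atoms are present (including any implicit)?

The symbol for oxygen appears 4 times in the SMILES.

4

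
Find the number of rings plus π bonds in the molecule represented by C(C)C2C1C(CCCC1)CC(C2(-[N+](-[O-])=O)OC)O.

Molecular formula from the SMILES: C13H23NO4.
DoU = (2C + 2 + N − H − X)/2 = (2·13 + 2 + 1 − 23 − 0)/2 = 6/2 = 3.
(Structurally: 2 ring(s) + 1 π bond(s) = 3.)

3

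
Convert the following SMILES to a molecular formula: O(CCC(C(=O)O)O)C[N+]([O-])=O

C5H9NO6

Heavy atoms from the SMILES: 5 C, 1 N, 6 O.
Implicit hydrogens by atom environment:
  3 × C: 2 H each → 6
  3 × O: no H
  2 × O: 1 H each → 2
  1 × C: 1 H
  1 × C: no H
  1 × N (charge +1): no H
  1 × O (charge -1): no H
  Total hydrogens = 9.
Molecular formula: C5H9NO6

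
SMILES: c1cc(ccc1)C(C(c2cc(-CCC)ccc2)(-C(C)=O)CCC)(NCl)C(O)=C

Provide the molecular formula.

C24H30ClNO2

Heavy atoms from the SMILES: 24 C, 1 Cl, 1 N, 2 O.
Implicit hydrogens by atom environment:
  9 × C (aromatic): 1 H each → 9
  5 × C: 2 H each → 10
  4 × C: no H
  3 × C: 3 H each → 9
  3 × C (aromatic): no H
  1 × Cl: no H
  1 × N: 1 H
  1 × O: 1 H
  1 × O: no H
  Total hydrogens = 30.
Molecular formula: C24H30ClNO2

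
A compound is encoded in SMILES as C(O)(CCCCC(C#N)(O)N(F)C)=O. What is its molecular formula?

C8H13FN2O3

Heavy atoms from the SMILES: 8 C, 1 F, 2 N, 3 O.
Implicit hydrogens by atom environment:
  4 × C: 2 H each → 8
  3 × C: no H
  2 × N: no H
  2 × O: 1 H each → 2
  1 × C: 3 H
  1 × F: no H
  1 × O: no H
  Total hydrogens = 13.
Molecular formula: C8H13FN2O3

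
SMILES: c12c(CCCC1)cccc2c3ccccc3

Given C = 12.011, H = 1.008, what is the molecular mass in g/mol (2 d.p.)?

Molecular formula: C16H16.
M = 16×12.011 + 16×1.008 = 208.30 g/mol.

208.30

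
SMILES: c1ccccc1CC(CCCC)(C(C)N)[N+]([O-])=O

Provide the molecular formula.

Heavy atoms from the SMILES: 14 C, 2 N, 2 O.
Implicit hydrogens by atom environment:
  5 × C (aromatic): 1 H each → 5
  4 × C: 2 H each → 8
  2 × C: 3 H each → 6
  1 × C: 1 H
  1 × C: no H
  1 × C (aromatic): no H
  1 × N: 2 H
  1 × N (charge +1): no H
  1 × O: no H
  1 × O (charge -1): no H
  Total hydrogens = 22.
Molecular formula: C14H22N2O2

C14H22N2O2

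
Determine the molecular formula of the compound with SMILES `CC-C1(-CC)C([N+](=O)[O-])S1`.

Heavy atoms from the SMILES: 6 C, 1 N, 2 O, 1 S.
Implicit hydrogens by atom environment:
  2 × C: 3 H each → 6
  2 × C: 2 H each → 4
  1 × C: 1 H
  1 × C: no H
  1 × N (charge +1): no H
  1 × O: no H
  1 × O (charge -1): no H
  1 × S: no H
  Total hydrogens = 11.
Molecular formula: C6H11NO2S

C6H11NO2S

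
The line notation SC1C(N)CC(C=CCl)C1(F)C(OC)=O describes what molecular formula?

C9H13ClFNO2S

Heavy atoms from the SMILES: 9 C, 1 Cl, 1 F, 1 N, 2 O, 1 S.
Implicit hydrogens by atom environment:
  5 × C: 1 H each → 5
  2 × C: no H
  2 × O: no H
  1 × C: 3 H
  1 × C: 2 H
  1 × Cl: no H
  1 × F: no H
  1 × N: 2 H
  1 × S: 1 H
  Total hydrogens = 13.
Molecular formula: C9H13ClFNO2S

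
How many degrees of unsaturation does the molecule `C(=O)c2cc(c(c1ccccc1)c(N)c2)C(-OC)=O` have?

10

Molecular formula from the SMILES: C15H13NO3.
DoU = (2C + 2 + N − H − X)/2 = (2·15 + 2 + 1 − 13 − 0)/2 = 20/2 = 10.
(Structurally: 2 ring(s) + 8 π bond(s) = 10.)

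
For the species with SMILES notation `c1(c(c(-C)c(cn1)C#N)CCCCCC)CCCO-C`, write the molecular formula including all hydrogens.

C17H26N2O

Heavy atoms from the SMILES: 17 C, 2 N, 1 O.
Implicit hydrogens by atom environment:
  8 × C: 2 H each → 16
  4 × C (aromatic): no H
  3 × C: 3 H each → 9
  1 × C (aromatic): 1 H
  1 × C: no H
  1 × N (aromatic): no H
  1 × N: no H
  1 × O: no H
  Total hydrogens = 26.
Molecular formula: C17H26N2O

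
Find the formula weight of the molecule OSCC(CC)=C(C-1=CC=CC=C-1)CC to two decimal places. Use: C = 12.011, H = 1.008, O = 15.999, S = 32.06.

222.35

Molecular formula: C13H18OS.
M = 13×12.011 + 18×1.008 + 1×15.999 + 1×32.06 = 222.35 g/mol.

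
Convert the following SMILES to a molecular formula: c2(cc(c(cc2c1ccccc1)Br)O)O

C12H9BrO2

Heavy atoms from the SMILES: 1 Br, 12 C, 2 O.
Implicit hydrogens by atom environment:
  7 × C (aromatic): 1 H each → 7
  5 × C (aromatic): no H
  2 × O: 1 H each → 2
  1 × Br: no H
  Total hydrogens = 9.
Molecular formula: C12H9BrO2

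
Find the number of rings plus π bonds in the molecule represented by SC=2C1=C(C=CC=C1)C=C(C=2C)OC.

7

Molecular formula from the SMILES: C12H12OS.
DoU = (2C + 2 + N − H − X)/2 = (2·12 + 2 + 0 − 12 − 0)/2 = 14/2 = 7.
(Structurally: 2 ring(s) + 5 π bond(s) = 7.)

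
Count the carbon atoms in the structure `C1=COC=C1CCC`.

7

The symbol for carbon appears 7 times in the SMILES.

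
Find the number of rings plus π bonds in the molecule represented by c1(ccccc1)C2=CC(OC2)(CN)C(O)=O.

Molecular formula from the SMILES: C12H13NO3.
DoU = (2C + 2 + N − H − X)/2 = (2·12 + 2 + 1 − 13 − 0)/2 = 14/2 = 7.
(Structurally: 2 ring(s) + 5 π bond(s) = 7.)

7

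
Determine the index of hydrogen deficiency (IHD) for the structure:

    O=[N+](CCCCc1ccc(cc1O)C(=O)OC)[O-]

Molecular formula from the SMILES: C12H15NO5.
DoU = (2C + 2 + N − H − X)/2 = (2·12 + 2 + 1 − 15 − 0)/2 = 12/2 = 6.
(Structurally: 1 ring(s) + 5 π bond(s) = 6.)

6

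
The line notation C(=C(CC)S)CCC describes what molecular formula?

C7H14S

Heavy atoms from the SMILES: 7 C, 1 S.
Implicit hydrogens by atom environment:
  3 × C: 2 H each → 6
  2 × C: 3 H each → 6
  1 × C: 1 H
  1 × C: no H
  1 × S: 1 H
  Total hydrogens = 14.
Molecular formula: C7H14S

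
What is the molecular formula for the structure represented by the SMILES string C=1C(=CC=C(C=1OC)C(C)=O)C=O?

Heavy atoms from the SMILES: 10 C, 3 O.
Implicit hydrogens by atom environment:
  3 × C (aromatic): 1 H each → 3
  3 × C (aromatic): no H
  3 × O: no H
  2 × C: 3 H each → 6
  1 × C: 1 H
  1 × C: no H
  Total hydrogens = 10.
Molecular formula: C10H10O3

C10H10O3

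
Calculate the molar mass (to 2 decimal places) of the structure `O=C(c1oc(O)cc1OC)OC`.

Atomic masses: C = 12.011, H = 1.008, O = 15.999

172.14

Molecular formula: C7H8O5.
M = 7×12.011 + 8×1.008 + 5×15.999 = 172.14 g/mol.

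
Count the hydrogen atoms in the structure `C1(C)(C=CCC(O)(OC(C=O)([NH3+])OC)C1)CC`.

22

Hydrogens are implicit in SMILES; fill each atom to its normal valence:
  3 × C: 3 H each → 9
  3 × C: 2 H each → 6
  3 × C: 1 H each → 3
  3 × C: no H
  3 × O: no H
  1 × N (charge +1): 3 H
  1 × O: 1 H
  Total hydrogens = 22.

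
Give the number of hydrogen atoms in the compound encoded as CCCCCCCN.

Hydrogens are implicit in SMILES; fill each atom to its normal valence:
  6 × C: 2 H each → 12
  1 × C: 3 H
  1 × N: 2 H
  Total hydrogens = 17.

17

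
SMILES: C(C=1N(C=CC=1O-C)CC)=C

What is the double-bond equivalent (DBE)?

4

Molecular formula from the SMILES: C9H13NO.
DoU = (2C + 2 + N − H − X)/2 = (2·9 + 2 + 1 − 13 − 0)/2 = 8/2 = 4.
(Structurally: 1 ring(s) + 3 π bond(s) = 4.)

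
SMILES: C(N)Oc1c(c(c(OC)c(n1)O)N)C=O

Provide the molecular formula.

Heavy atoms from the SMILES: 8 C, 3 N, 4 O.
Implicit hydrogens by atom environment:
  5 × C (aromatic): no H
  3 × O: no H
  2 × N: 2 H each → 4
  1 × C: 3 H
  1 × C: 2 H
  1 × C: 1 H
  1 × N (aromatic): no H
  1 × O: 1 H
  Total hydrogens = 11.
Molecular formula: C8H11N3O4

C8H11N3O4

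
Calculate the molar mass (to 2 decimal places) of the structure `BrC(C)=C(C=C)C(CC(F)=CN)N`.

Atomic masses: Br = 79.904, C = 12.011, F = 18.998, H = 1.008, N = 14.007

Molecular formula: C9H14BrFN2.
M = 1×79.904 + 9×12.011 + 1×18.998 + 14×1.008 + 2×14.007 = 249.13 g/mol.

249.13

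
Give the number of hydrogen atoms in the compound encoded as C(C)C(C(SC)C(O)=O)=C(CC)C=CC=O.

18

Hydrogens are implicit in SMILES; fill each atom to its normal valence:
  4 × C: 1 H each → 4
  3 × C: 3 H each → 9
  3 × C: no H
  2 × C: 2 H each → 4
  2 × O: no H
  1 × O: 1 H
  1 × S: no H
  Total hydrogens = 18.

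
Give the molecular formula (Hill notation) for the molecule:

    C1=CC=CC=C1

Heavy atoms from the SMILES: 6 C.
Implicit hydrogens by atom environment:
  6 × C (aromatic): 1 H each → 6
  Total hydrogens = 6.
Molecular formula: C6H6

C6H6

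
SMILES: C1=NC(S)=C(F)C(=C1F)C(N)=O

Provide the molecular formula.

C6H4F2N2OS

Heavy atoms from the SMILES: 6 C, 2 F, 2 N, 1 O, 1 S.
Implicit hydrogens by atom environment:
  4 × C (aromatic): no H
  2 × F: no H
  1 × C (aromatic): 1 H
  1 × C: no H
  1 × N: 2 H
  1 × N (aromatic): no H
  1 × O: no H
  1 × S: 1 H
  Total hydrogens = 4.
Molecular formula: C6H4F2N2OS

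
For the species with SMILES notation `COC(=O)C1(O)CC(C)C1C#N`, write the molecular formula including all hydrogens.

C8H11NO3

Heavy atoms from the SMILES: 8 C, 1 N, 3 O.
Implicit hydrogens by atom environment:
  3 × C: no H
  2 × C: 3 H each → 6
  2 × C: 1 H each → 2
  2 × O: no H
  1 × C: 2 H
  1 × N: no H
  1 × O: 1 H
  Total hydrogens = 11.
Molecular formula: C8H11NO3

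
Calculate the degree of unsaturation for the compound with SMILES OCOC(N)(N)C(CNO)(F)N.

0

Molecular formula from the SMILES: C4H13FN4O3.
DoU = (2C + 2 + N − H − X)/2 = (2·4 + 2 + 4 − 13 − 1)/2 = 0/2 = 0.
(Structurally: 0 ring(s) + 0 π bond(s) = 0.)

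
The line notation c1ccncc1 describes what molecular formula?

Heavy atoms from the SMILES: 5 C, 1 N.
Implicit hydrogens by atom environment:
  5 × C (aromatic): 1 H each → 5
  1 × N (aromatic): no H
  Total hydrogens = 5.
Molecular formula: C5H5N

C5H5N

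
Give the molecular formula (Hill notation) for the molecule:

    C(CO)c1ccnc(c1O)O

C7H9NO3

Heavy atoms from the SMILES: 7 C, 1 N, 3 O.
Implicit hydrogens by atom environment:
  3 × C (aromatic): no H
  3 × O: 1 H each → 3
  2 × C: 2 H each → 4
  2 × C (aromatic): 1 H each → 2
  1 × N (aromatic): no H
  Total hydrogens = 9.
Molecular formula: C7H9NO3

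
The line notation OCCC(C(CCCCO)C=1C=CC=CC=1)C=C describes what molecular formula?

Heavy atoms from the SMILES: 16 C, 2 O.
Implicit hydrogens by atom environment:
  7 × C: 2 H each → 14
  5 × C (aromatic): 1 H each → 5
  3 × C: 1 H each → 3
  2 × O: 1 H each → 2
  1 × C (aromatic): no H
  Total hydrogens = 24.
Molecular formula: C16H24O2

C16H24O2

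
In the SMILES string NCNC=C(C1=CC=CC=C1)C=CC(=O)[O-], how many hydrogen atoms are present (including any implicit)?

13

Hydrogens are implicit in SMILES; fill each atom to its normal valence:
  5 × C (aromatic): 1 H each → 5
  3 × C: 1 H each → 3
  2 × C: no H
  1 × C: 2 H
  1 × C (aromatic): no H
  1 × N: 2 H
  1 × N: 1 H
  1 × O: no H
  1 × O (charge -1): no H
  Total hydrogens = 13.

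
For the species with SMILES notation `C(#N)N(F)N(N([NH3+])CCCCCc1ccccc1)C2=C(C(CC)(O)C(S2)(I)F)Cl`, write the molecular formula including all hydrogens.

C18H24ClF2IN5OS+

Heavy atoms from the SMILES: 18 C, 1 Cl, 2 F, 1 I, 5 N, 1 O, 1 S.
Implicit hydrogens by atom environment:
  6 × C: 2 H each → 12
  5 × C (aromatic): 1 H each → 5
  5 × C: no H
  4 × N: no H
  2 × F: no H
  1 × C: 3 H
  1 × C (aromatic): no H
  1 × Cl: no H
  1 × I: no H
  1 × N (charge +1): 3 H
  1 × O: 1 H
  1 × S: no H
  Total hydrogens = 24.
Net charge +1.
Molecular formula: C18H24ClF2IN5OS+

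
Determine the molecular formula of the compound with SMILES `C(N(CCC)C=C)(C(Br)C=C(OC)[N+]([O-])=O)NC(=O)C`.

Heavy atoms from the SMILES: 1 Br, 12 C, 3 N, 4 O.
Implicit hydrogens by atom environment:
  4 × C: 1 H each → 4
  3 × C: 3 H each → 9
  3 × C: 2 H each → 6
  3 × O: no H
  2 × C: no H
  1 × Br: no H
  1 × N: 1 H
  1 × N: no H
  1 × N (charge +1): no H
  1 × O (charge -1): no H
  Total hydrogens = 20.
Molecular formula: C12H20BrN3O4

C12H20BrN3O4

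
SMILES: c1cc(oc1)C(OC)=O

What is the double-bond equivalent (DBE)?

4

Molecular formula from the SMILES: C6H6O3.
DoU = (2C + 2 + N − H − X)/2 = (2·6 + 2 + 0 − 6 − 0)/2 = 8/2 = 4.
(Structurally: 1 ring(s) + 3 π bond(s) = 4.)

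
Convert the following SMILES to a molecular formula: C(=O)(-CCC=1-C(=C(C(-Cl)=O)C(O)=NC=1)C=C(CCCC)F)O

Heavy atoms from the SMILES: 15 C, 1 Cl, 1 F, 1 N, 4 O.
Implicit hydrogens by atom environment:
  5 × C: 2 H each → 10
  4 × C (aromatic): no H
  3 × C: no H
  2 × O: 1 H each → 2
  2 × O: no H
  1 × C: 3 H
  1 × C (aromatic): 1 H
  1 × C: 1 H
  1 × Cl: no H
  1 × F: no H
  1 × N (aromatic): no H
  Total hydrogens = 17.
Molecular formula: C15H17ClFNO4

C15H17ClFNO4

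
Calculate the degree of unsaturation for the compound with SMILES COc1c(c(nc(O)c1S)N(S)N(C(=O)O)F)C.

5

Molecular formula from the SMILES: C8H10FN3O4S2.
DoU = (2C + 2 + N − H − X)/2 = (2·8 + 2 + 3 − 10 − 1)/2 = 10/2 = 5.
(Structurally: 1 ring(s) + 4 π bond(s) = 5.)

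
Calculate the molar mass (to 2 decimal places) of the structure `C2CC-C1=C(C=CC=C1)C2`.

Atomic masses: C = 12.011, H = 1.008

132.21

Molecular formula: C10H12.
M = 10×12.011 + 12×1.008 = 132.21 g/mol.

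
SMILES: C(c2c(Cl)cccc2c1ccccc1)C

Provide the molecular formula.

Heavy atoms from the SMILES: 14 C, 1 Cl.
Implicit hydrogens by atom environment:
  8 × C (aromatic): 1 H each → 8
  4 × C (aromatic): no H
  1 × C: 3 H
  1 × C: 2 H
  1 × Cl: no H
  Total hydrogens = 13.
Molecular formula: C14H13Cl

C14H13Cl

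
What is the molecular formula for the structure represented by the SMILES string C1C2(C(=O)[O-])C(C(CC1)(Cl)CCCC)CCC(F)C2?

C15H23ClFO2-

Heavy atoms from the SMILES: 15 C, 1 Cl, 1 F, 2 O.
Implicit hydrogens by atom environment:
  9 × C: 2 H each → 18
  3 × C: no H
  2 × C: 1 H each → 2
  1 × C: 3 H
  1 × Cl: no H
  1 × F: no H
  1 × O: no H
  1 × O (charge -1): no H
  Total hydrogens = 23.
Net charge -1.
Molecular formula: C15H23ClFO2-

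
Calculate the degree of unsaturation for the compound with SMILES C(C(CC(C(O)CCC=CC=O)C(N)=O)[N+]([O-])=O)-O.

Molecular formula from the SMILES: C11H18N2O6.
DoU = (2C + 2 + N − H − X)/2 = (2·11 + 2 + 2 − 18 − 0)/2 = 8/2 = 4.
(Structurally: 0 ring(s) + 4 π bond(s) = 4.)

4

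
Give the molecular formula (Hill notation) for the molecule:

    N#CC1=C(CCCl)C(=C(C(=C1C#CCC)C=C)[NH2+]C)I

C16H17ClIN2+

Heavy atoms from the SMILES: 16 C, 1 Cl, 1 I, 2 N.
Implicit hydrogens by atom environment:
  6 × C (aromatic): no H
  4 × C: 2 H each → 8
  3 × C: no H
  2 × C: 3 H each → 6
  1 × C: 1 H
  1 × Cl: no H
  1 × I: no H
  1 × N (charge +1): 2 H
  1 × N: no H
  Total hydrogens = 17.
Net charge +1.
Molecular formula: C16H17ClIN2+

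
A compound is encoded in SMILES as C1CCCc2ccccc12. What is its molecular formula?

Heavy atoms from the SMILES: 10 C.
Implicit hydrogens by atom environment:
  4 × C: 2 H each → 8
  4 × C (aromatic): 1 H each → 4
  2 × C (aromatic): no H
  Total hydrogens = 12.
Molecular formula: C10H12

C10H12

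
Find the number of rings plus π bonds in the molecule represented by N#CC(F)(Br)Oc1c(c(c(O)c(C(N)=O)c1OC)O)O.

7

Molecular formula from the SMILES: C10H8BrFN2O6.
DoU = (2C + 2 + N − H − X)/2 = (2·10 + 2 + 2 − 8 − 2)/2 = 14/2 = 7.
(Structurally: 1 ring(s) + 6 π bond(s) = 7.)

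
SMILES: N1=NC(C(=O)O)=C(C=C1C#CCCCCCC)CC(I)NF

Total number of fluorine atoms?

1

The symbol for fluorine appears 1 time in the SMILES.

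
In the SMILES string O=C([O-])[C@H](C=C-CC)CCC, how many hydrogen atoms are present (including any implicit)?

Hydrogens are implicit in SMILES; fill each atom to its normal valence:
  3 × C: 2 H each → 6
  3 × C: 1 H each → 3
  2 × C: 3 H each → 6
  1 × C: no H
  1 × O: no H
  1 × O (charge -1): no H
  Total hydrogens = 15.

15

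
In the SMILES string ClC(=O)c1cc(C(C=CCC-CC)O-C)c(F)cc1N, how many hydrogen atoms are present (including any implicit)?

Hydrogens are implicit in SMILES; fill each atom to its normal valence:
  4 × C (aromatic): no H
  3 × C: 2 H each → 6
  3 × C: 1 H each → 3
  2 × C: 3 H each → 6
  2 × C (aromatic): 1 H each → 2
  2 × O: no H
  1 × C: no H
  1 × Cl: no H
  1 × F: no H
  1 × N: 2 H
  Total hydrogens = 19.

19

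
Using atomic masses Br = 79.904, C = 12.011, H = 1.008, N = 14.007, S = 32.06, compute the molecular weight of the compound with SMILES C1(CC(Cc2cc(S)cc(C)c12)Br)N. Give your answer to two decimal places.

272.20

Molecular formula: C11H14BrNS.
M = 1×79.904 + 11×12.011 + 14×1.008 + 1×14.007 + 1×32.06 = 272.20 g/mol.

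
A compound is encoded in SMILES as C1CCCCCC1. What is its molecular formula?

C7H14

Heavy atoms from the SMILES: 7 C.
Implicit hydrogens by atom environment:
  7 × C: 2 H each → 14
  Total hydrogens = 14.
Molecular formula: C7H14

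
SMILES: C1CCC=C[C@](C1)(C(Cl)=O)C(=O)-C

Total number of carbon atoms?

The symbol for carbon appears 10 times in the SMILES. (Cl is a single chlorine, not C + l.)

10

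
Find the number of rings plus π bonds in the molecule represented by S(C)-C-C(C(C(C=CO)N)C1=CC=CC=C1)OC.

5

Molecular formula from the SMILES: C14H21NO2S.
DoU = (2C + 2 + N − H − X)/2 = (2·14 + 2 + 1 − 21 − 0)/2 = 10/2 = 5.
(Structurally: 1 ring(s) + 4 π bond(s) = 5.)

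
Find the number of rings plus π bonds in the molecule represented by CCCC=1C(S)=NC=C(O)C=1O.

Molecular formula from the SMILES: C8H11NO2S.
DoU = (2C + 2 + N − H − X)/2 = (2·8 + 2 + 1 − 11 − 0)/2 = 8/2 = 4.
(Structurally: 1 ring(s) + 3 π bond(s) = 4.)

4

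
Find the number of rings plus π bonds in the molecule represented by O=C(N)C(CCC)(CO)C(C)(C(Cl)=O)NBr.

2

Molecular formula from the SMILES: C9H16BrClN2O3.
DoU = (2C + 2 + N − H − X)/2 = (2·9 + 2 + 2 − 16 − 2)/2 = 4/2 = 2.
(Structurally: 0 ring(s) + 2 π bond(s) = 2.)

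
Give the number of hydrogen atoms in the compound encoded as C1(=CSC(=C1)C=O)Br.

3

Hydrogens are implicit in SMILES; fill each atom to its normal valence:
  2 × C (aromatic): 1 H each → 2
  2 × C (aromatic): no H
  1 × Br: no H
  1 × C: 1 H
  1 × O: no H
  1 × S (aromatic): no H
  Total hydrogens = 3.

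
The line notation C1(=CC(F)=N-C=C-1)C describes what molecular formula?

C6H6FN

Heavy atoms from the SMILES: 6 C, 1 F, 1 N.
Implicit hydrogens by atom environment:
  3 × C (aromatic): 1 H each → 3
  2 × C (aromatic): no H
  1 × C: 3 H
  1 × F: no H
  1 × N (aromatic): no H
  Total hydrogens = 6.
Molecular formula: C6H6FN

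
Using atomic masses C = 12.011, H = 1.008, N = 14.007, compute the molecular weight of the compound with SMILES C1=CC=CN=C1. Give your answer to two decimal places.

Molecular formula: C5H5N.
M = 5×12.011 + 5×1.008 + 1×14.007 = 79.10 g/mol.

79.10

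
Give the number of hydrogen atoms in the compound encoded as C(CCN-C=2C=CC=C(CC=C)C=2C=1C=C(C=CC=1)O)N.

Hydrogens are implicit in SMILES; fill each atom to its normal valence:
  7 × C (aromatic): 1 H each → 7
  5 × C: 2 H each → 10
  5 × C (aromatic): no H
  1 × C: 1 H
  1 × N: 2 H
  1 × N: 1 H
  1 × O: 1 H
  Total hydrogens = 22.

22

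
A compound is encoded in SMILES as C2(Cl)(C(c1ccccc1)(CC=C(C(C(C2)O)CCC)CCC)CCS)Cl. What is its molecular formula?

Heavy atoms from the SMILES: 22 C, 2 Cl, 1 O, 1 S.
Implicit hydrogens by atom environment:
  8 × C: 2 H each → 16
  5 × C (aromatic): 1 H each → 5
  3 × C: 1 H each → 3
  3 × C: no H
  2 × C: 3 H each → 6
  2 × Cl: no H
  1 × C (aromatic): no H
  1 × O: 1 H
  1 × S: 1 H
  Total hydrogens = 32.
Molecular formula: C22H32Cl2OS

C22H32Cl2OS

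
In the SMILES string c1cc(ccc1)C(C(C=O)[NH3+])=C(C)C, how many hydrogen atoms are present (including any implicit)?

16

Hydrogens are implicit in SMILES; fill each atom to its normal valence:
  5 × C (aromatic): 1 H each → 5
  2 × C: 3 H each → 6
  2 × C: 1 H each → 2
  2 × C: no H
  1 × C (aromatic): no H
  1 × N (charge +1): 3 H
  1 × O: no H
  Total hydrogens = 16.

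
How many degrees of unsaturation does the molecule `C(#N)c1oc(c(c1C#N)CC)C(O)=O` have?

8

Molecular formula from the SMILES: C9H6N2O3.
DoU = (2C + 2 + N − H − X)/2 = (2·9 + 2 + 2 − 6 − 0)/2 = 16/2 = 8.
(Structurally: 1 ring(s) + 7 π bond(s) = 8.)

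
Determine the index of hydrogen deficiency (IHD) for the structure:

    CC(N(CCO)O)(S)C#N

Molecular formula from the SMILES: C5H10N2O2S.
DoU = (2C + 2 + N − H − X)/2 = (2·5 + 2 + 2 − 10 − 0)/2 = 4/2 = 2.
(Structurally: 0 ring(s) + 2 π bond(s) = 2.)

2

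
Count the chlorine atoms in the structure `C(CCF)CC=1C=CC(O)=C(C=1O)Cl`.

1

The symbol for chlorine appears 1 time in the SMILES.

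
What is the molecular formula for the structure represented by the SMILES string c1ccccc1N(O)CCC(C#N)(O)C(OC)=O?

Heavy atoms from the SMILES: 12 C, 2 N, 4 O.
Implicit hydrogens by atom environment:
  5 × C (aromatic): 1 H each → 5
  3 × C: no H
  2 × C: 2 H each → 4
  2 × N: no H
  2 × O: 1 H each → 2
  2 × O: no H
  1 × C: 3 H
  1 × C (aromatic): no H
  Total hydrogens = 14.
Molecular formula: C12H14N2O4

C12H14N2O4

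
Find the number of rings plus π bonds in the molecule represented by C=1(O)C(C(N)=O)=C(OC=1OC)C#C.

Molecular formula from the SMILES: C8H7NO4.
DoU = (2C + 2 + N − H − X)/2 = (2·8 + 2 + 1 − 7 − 0)/2 = 12/2 = 6.
(Structurally: 1 ring(s) + 5 π bond(s) = 6.)

6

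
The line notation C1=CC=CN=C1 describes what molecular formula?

Heavy atoms from the SMILES: 5 C, 1 N.
Implicit hydrogens by atom environment:
  5 × C (aromatic): 1 H each → 5
  1 × N (aromatic): no H
  Total hydrogens = 5.
Molecular formula: C5H5N

C5H5N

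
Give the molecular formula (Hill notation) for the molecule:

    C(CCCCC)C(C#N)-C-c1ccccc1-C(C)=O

Heavy atoms from the SMILES: 17 C, 1 N, 1 O.
Implicit hydrogens by atom environment:
  6 × C: 2 H each → 12
  4 × C (aromatic): 1 H each → 4
  2 × C: 3 H each → 6
  2 × C (aromatic): no H
  2 × C: no H
  1 × C: 1 H
  1 × N: no H
  1 × O: no H
  Total hydrogens = 23.
Molecular formula: C17H23NO

C17H23NO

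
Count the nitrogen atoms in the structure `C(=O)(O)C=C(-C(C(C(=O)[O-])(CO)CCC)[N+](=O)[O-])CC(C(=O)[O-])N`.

The symbol for nitrogen appears 2 times in the SMILES.

2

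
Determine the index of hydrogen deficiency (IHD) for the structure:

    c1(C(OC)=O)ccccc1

Molecular formula from the SMILES: C8H8O2.
DoU = (2C + 2 + N − H − X)/2 = (2·8 + 2 + 0 − 8 − 0)/2 = 10/2 = 5.
(Structurally: 1 ring(s) + 4 π bond(s) = 5.)

5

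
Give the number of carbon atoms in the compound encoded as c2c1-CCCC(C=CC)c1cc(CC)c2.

The symbol for carbon appears 15 times in the SMILES. Lowercase c denotes aromatic carbon and counts toward C.

15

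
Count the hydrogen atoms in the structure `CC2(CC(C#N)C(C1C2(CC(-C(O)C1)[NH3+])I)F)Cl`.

18

Hydrogens are implicit in SMILES; fill each atom to its normal valence:
  5 × C: 1 H each → 5
  3 × C: 2 H each → 6
  3 × C: no H
  1 × C: 3 H
  1 × Cl: no H
  1 × F: no H
  1 × I: no H
  1 × N (charge +1): 3 H
  1 × N: no H
  1 × O: 1 H
  Total hydrogens = 18.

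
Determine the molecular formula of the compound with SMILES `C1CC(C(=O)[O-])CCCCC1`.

Heavy atoms from the SMILES: 9 C, 2 O.
Implicit hydrogens by atom environment:
  7 × C: 2 H each → 14
  1 × C: 1 H
  1 × C: no H
  1 × O: no H
  1 × O (charge -1): no H
  Total hydrogens = 15.
Net charge -1.
Molecular formula: C9H15O2-

C9H15O2-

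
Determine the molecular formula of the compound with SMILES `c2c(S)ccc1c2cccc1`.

C10H8S

Heavy atoms from the SMILES: 10 C, 1 S.
Implicit hydrogens by atom environment:
  7 × C (aromatic): 1 H each → 7
  3 × C (aromatic): no H
  1 × S: 1 H
  Total hydrogens = 8.
Molecular formula: C10H8S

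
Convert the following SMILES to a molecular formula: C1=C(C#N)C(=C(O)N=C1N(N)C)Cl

C7H7ClN4O

Heavy atoms from the SMILES: 7 C, 1 Cl, 4 N, 1 O.
Implicit hydrogens by atom environment:
  4 × C (aromatic): no H
  2 × N: no H
  1 × C: 3 H
  1 × C (aromatic): 1 H
  1 × C: no H
  1 × Cl: no H
  1 × N: 2 H
  1 × N (aromatic): no H
  1 × O: 1 H
  Total hydrogens = 7.
Molecular formula: C7H7ClN4O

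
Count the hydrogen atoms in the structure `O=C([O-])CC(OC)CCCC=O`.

13

Hydrogens are implicit in SMILES; fill each atom to its normal valence:
  4 × C: 2 H each → 8
  3 × O: no H
  2 × C: 1 H each → 2
  1 × C: 3 H
  1 × C: no H
  1 × O (charge -1): no H
  Total hydrogens = 13.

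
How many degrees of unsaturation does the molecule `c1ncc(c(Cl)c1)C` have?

4

Molecular formula from the SMILES: C6H6ClN.
DoU = (2C + 2 + N − H − X)/2 = (2·6 + 2 + 1 − 6 − 1)/2 = 8/2 = 4.
(Structurally: 1 ring(s) + 3 π bond(s) = 4.)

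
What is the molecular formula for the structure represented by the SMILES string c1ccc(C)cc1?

C7H8

Heavy atoms from the SMILES: 7 C.
Implicit hydrogens by atom environment:
  5 × C (aromatic): 1 H each → 5
  1 × C: 3 H
  1 × C (aromatic): no H
  Total hydrogens = 8.
Molecular formula: C7H8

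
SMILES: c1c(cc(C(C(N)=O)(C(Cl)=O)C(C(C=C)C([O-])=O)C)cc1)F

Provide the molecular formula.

C15H14ClFNO4-

Heavy atoms from the SMILES: 15 C, 1 Cl, 1 F, 1 N, 4 O.
Implicit hydrogens by atom environment:
  4 × C (aromatic): 1 H each → 4
  4 × C: no H
  3 × C: 1 H each → 3
  3 × O: no H
  2 × C (aromatic): no H
  1 × C: 3 H
  1 × C: 2 H
  1 × Cl: no H
  1 × F: no H
  1 × N: 2 H
  1 × O (charge -1): no H
  Total hydrogens = 14.
Net charge -1.
Molecular formula: C15H14ClFNO4-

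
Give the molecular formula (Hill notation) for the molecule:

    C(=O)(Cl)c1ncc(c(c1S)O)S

Heavy atoms from the SMILES: 6 C, 1 Cl, 1 N, 2 O, 2 S.
Implicit hydrogens by atom environment:
  4 × C (aromatic): no H
  2 × S: 1 H each → 2
  1 × C (aromatic): 1 H
  1 × C: no H
  1 × Cl: no H
  1 × N (aromatic): no H
  1 × O: 1 H
  1 × O: no H
  Total hydrogens = 4.
Molecular formula: C6H4ClNO2S2

C6H4ClNO2S2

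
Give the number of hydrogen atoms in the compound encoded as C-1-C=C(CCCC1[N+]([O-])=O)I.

Hydrogens are implicit in SMILES; fill each atom to its normal valence:
  4 × C: 2 H each → 8
  2 × C: 1 H each → 2
  1 × C: no H
  1 × I: no H
  1 × N (charge +1): no H
  1 × O: no H
  1 × O (charge -1): no H
  Total hydrogens = 10.

10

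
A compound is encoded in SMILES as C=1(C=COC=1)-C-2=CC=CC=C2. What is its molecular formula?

Heavy atoms from the SMILES: 10 C, 1 O.
Implicit hydrogens by atom environment:
  8 × C (aromatic): 1 H each → 8
  2 × C (aromatic): no H
  1 × O (aromatic): no H
  Total hydrogens = 8.
Molecular formula: C10H8O

C10H8O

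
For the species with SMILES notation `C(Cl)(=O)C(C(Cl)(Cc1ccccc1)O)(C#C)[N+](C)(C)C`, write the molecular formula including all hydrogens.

C15H18Cl2NO2+

Heavy atoms from the SMILES: 15 C, 2 Cl, 1 N, 2 O.
Implicit hydrogens by atom environment:
  5 × C (aromatic): 1 H each → 5
  4 × C: no H
  3 × C: 3 H each → 9
  2 × Cl: no H
  1 × C: 2 H
  1 × C: 1 H
  1 × C (aromatic): no H
  1 × N (charge +1): no H
  1 × O: 1 H
  1 × O: no H
  Total hydrogens = 18.
Net charge +1.
Molecular formula: C15H18Cl2NO2+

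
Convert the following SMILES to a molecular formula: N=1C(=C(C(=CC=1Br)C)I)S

Heavy atoms from the SMILES: 1 Br, 6 C, 1 I, 1 N, 1 S.
Implicit hydrogens by atom environment:
  4 × C (aromatic): no H
  1 × Br: no H
  1 × C: 3 H
  1 × C (aromatic): 1 H
  1 × I: no H
  1 × N (aromatic): no H
  1 × S: 1 H
  Total hydrogens = 5.
Molecular formula: C6H5BrINS

C6H5BrINS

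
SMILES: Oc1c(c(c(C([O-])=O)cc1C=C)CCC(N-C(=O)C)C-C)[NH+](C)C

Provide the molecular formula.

C18H26N2O4

Heavy atoms from the SMILES: 18 C, 2 N, 4 O.
Implicit hydrogens by atom environment:
  5 × C (aromatic): no H
  4 × C: 3 H each → 12
  4 × C: 2 H each → 8
  2 × C: 1 H each → 2
  2 × C: no H
  2 × O: no H
  1 × C (aromatic): 1 H
  1 × N (charge +1): 1 H
  1 × N: 1 H
  1 × O: 1 H
  1 × O (charge -1): no H
  Total hydrogens = 26.
Molecular formula: C18H26N2O4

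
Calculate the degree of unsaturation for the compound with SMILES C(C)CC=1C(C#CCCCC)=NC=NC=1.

Molecular formula from the SMILES: C13H18N2.
DoU = (2C + 2 + N − H − X)/2 = (2·13 + 2 + 2 − 18 − 0)/2 = 12/2 = 6.
(Structurally: 1 ring(s) + 5 π bond(s) = 6.)

6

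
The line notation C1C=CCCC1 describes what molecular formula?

Heavy atoms from the SMILES: 6 C.
Implicit hydrogens by atom environment:
  4 × C: 2 H each → 8
  2 × C: 1 H each → 2
  Total hydrogens = 10.
Molecular formula: C6H10

C6H10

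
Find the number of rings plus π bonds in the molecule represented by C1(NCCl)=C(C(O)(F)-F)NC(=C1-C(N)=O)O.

4

Molecular formula from the SMILES: C7H8ClF2N3O3.
DoU = (2C + 2 + N − H − X)/2 = (2·7 + 2 + 3 − 8 − 3)/2 = 8/2 = 4.
(Structurally: 1 ring(s) + 3 π bond(s) = 4.)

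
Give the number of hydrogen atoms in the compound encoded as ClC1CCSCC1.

9

Hydrogens are implicit in SMILES; fill each atom to its normal valence:
  4 × C: 2 H each → 8
  1 × C: 1 H
  1 × Cl: no H
  1 × S: no H
  Total hydrogens = 9.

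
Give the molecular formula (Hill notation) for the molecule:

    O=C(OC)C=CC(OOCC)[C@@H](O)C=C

Heavy atoms from the SMILES: 10 C, 5 O.
Implicit hydrogens by atom environment:
  5 × C: 1 H each → 5
  4 × O: no H
  2 × C: 3 H each → 6
  2 × C: 2 H each → 4
  1 × C: no H
  1 × O: 1 H
  Total hydrogens = 16.
Molecular formula: C10H16O5

C10H16O5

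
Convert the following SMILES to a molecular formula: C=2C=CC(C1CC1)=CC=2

C9H10

Heavy atoms from the SMILES: 9 C.
Implicit hydrogens by atom environment:
  5 × C (aromatic): 1 H each → 5
  2 × C: 2 H each → 4
  1 × C: 1 H
  1 × C (aromatic): no H
  Total hydrogens = 10.
Molecular formula: C9H10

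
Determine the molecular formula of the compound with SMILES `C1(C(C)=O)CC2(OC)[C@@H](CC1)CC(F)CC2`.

Heavy atoms from the SMILES: 13 C, 1 F, 2 O.
Implicit hydrogens by atom environment:
  6 × C: 2 H each → 12
  3 × C: 1 H each → 3
  2 × C: 3 H each → 6
  2 × C: no H
  2 × O: no H
  1 × F: no H
  Total hydrogens = 21.
Molecular formula: C13H21FO2

C13H21FO2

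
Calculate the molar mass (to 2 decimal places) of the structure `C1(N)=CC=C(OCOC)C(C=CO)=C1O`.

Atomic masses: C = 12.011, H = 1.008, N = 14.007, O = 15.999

Molecular formula: C10H13NO4.
M = 10×12.011 + 13×1.008 + 1×14.007 + 4×15.999 = 211.22 g/mol.

211.22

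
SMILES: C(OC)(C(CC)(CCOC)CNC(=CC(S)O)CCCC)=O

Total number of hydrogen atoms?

31

Hydrogens are implicit in SMILES; fill each atom to its normal valence:
  7 × C: 2 H each → 14
  4 × C: 3 H each → 12
  3 × C: no H
  3 × O: no H
  2 × C: 1 H each → 2
  1 × N: 1 H
  1 × O: 1 H
  1 × S: 1 H
  Total hydrogens = 31.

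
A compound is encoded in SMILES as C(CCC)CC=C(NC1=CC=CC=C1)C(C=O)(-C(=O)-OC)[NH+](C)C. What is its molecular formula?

C19H29N2O3+

Heavy atoms from the SMILES: 19 C, 2 N, 3 O.
Implicit hydrogens by atom environment:
  5 × C (aromatic): 1 H each → 5
  4 × C: 3 H each → 12
  4 × C: 2 H each → 8
  3 × C: no H
  3 × O: no H
  2 × C: 1 H each → 2
  1 × C (aromatic): no H
  1 × N: 1 H
  1 × N (charge +1): 1 H
  Total hydrogens = 29.
Net charge +1.
Molecular formula: C19H29N2O3+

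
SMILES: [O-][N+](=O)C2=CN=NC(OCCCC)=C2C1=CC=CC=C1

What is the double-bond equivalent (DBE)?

Molecular formula from the SMILES: C14H15N3O3.
DoU = (2C + 2 + N − H − X)/2 = (2·14 + 2 + 3 − 15 − 0)/2 = 18/2 = 9.
(Structurally: 2 ring(s) + 7 π bond(s) = 9.)

9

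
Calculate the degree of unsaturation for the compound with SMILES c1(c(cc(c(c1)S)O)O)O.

4

Molecular formula from the SMILES: C6H6O3S.
DoU = (2C + 2 + N − H − X)/2 = (2·6 + 2 + 0 − 6 − 0)/2 = 8/2 = 4.
(Structurally: 1 ring(s) + 3 π bond(s) = 4.)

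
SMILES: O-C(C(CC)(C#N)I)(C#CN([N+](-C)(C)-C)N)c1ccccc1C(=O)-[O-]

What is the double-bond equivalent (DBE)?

Molecular formula from the SMILES: C17H21IN4O3.
DoU = (2C + 2 + N − H − X)/2 = (2·17 + 2 + 4 − 21 − 1)/2 = 18/2 = 9.
(Structurally: 1 ring(s) + 8 π bond(s) = 9.)

9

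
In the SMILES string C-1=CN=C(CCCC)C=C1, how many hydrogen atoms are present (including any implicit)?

Hydrogens are implicit in SMILES; fill each atom to its normal valence:
  4 × C (aromatic): 1 H each → 4
  3 × C: 2 H each → 6
  1 × C: 3 H
  1 × C (aromatic): no H
  1 × N (aromatic): no H
  Total hydrogens = 13.

13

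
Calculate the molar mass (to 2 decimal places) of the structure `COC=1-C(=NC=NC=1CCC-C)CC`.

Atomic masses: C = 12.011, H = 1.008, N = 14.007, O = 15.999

194.28

Molecular formula: C11H18N2O.
M = 11×12.011 + 18×1.008 + 2×14.007 + 1×15.999 = 194.28 g/mol.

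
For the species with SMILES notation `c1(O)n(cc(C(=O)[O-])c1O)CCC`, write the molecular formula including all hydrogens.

Heavy atoms from the SMILES: 8 C, 1 N, 4 O.
Implicit hydrogens by atom environment:
  3 × C (aromatic): no H
  2 × C: 2 H each → 4
  2 × O: 1 H each → 2
  1 × C: 3 H
  1 × C (aromatic): 1 H
  1 × C: no H
  1 × N (aromatic): no H
  1 × O: no H
  1 × O (charge -1): no H
  Total hydrogens = 10.
Net charge -1.
Molecular formula: C8H10NO4-

C8H10NO4-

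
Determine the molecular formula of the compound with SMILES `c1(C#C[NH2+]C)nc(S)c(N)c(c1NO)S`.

Heavy atoms from the SMILES: 8 C, 4 N, 1 O, 2 S.
Implicit hydrogens by atom environment:
  5 × C (aromatic): no H
  2 × C: no H
  2 × S: 1 H each → 2
  1 × C: 3 H
  1 × N (charge +1): 2 H
  1 × N: 2 H
  1 × N: 1 H
  1 × N (aromatic): no H
  1 × O: 1 H
  Total hydrogens = 11.
Net charge +1.
Molecular formula: C8H11N4OS2+

C8H11N4OS2+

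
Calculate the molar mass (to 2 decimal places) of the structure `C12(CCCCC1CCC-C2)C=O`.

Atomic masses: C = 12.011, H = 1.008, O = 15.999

166.26

Molecular formula: C11H18O.
M = 11×12.011 + 18×1.008 + 1×15.999 = 166.26 g/mol.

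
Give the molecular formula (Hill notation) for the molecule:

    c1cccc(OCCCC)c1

C10H14O

Heavy atoms from the SMILES: 10 C, 1 O.
Implicit hydrogens by atom environment:
  5 × C (aromatic): 1 H each → 5
  3 × C: 2 H each → 6
  1 × C: 3 H
  1 × C (aromatic): no H
  1 × O: no H
  Total hydrogens = 14.
Molecular formula: C10H14O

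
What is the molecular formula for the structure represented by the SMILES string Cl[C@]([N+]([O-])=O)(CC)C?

C4H8ClNO2

Heavy atoms from the SMILES: 4 C, 1 Cl, 1 N, 2 O.
Implicit hydrogens by atom environment:
  2 × C: 3 H each → 6
  1 × C: 2 H
  1 × C: no H
  1 × Cl: no H
  1 × N (charge +1): no H
  1 × O: no H
  1 × O (charge -1): no H
  Total hydrogens = 8.
Molecular formula: C4H8ClNO2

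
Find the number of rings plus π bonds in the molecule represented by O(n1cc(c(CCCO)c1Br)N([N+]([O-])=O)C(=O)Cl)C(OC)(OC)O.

Molecular formula from the SMILES: C11H15BrClN3O8.
DoU = (2C + 2 + N − H − X)/2 = (2·11 + 2 + 3 − 15 − 2)/2 = 10/2 = 5.
(Structurally: 1 ring(s) + 4 π bond(s) = 5.)

5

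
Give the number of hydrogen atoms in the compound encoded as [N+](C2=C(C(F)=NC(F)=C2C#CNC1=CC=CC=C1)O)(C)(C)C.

Hydrogens are implicit in SMILES; fill each atom to its normal valence:
  6 × C (aromatic): no H
  5 × C (aromatic): 1 H each → 5
  3 × C: 3 H each → 9
  2 × C: no H
  2 × F: no H
  1 × N: 1 H
  1 × N (aromatic): no H
  1 × N (charge +1): no H
  1 × O: 1 H
  Total hydrogens = 16.

16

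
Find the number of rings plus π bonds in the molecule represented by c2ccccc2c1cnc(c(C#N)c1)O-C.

Molecular formula from the SMILES: C13H10N2O.
DoU = (2C + 2 + N − H − X)/2 = (2·13 + 2 + 2 − 10 − 0)/2 = 20/2 = 10.
(Structurally: 2 ring(s) + 8 π bond(s) = 10.)

10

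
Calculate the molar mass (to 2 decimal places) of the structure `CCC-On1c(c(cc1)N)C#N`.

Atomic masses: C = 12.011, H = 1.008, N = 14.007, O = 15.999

Molecular formula: C8H11N3O.
M = 8×12.011 + 11×1.008 + 3×14.007 + 1×15.999 = 165.20 g/mol.

165.20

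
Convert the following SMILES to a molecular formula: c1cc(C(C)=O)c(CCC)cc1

C11H14O

Heavy atoms from the SMILES: 11 C, 1 O.
Implicit hydrogens by atom environment:
  4 × C (aromatic): 1 H each → 4
  2 × C: 3 H each → 6
  2 × C: 2 H each → 4
  2 × C (aromatic): no H
  1 × C: no H
  1 × O: no H
  Total hydrogens = 14.
Molecular formula: C11H14O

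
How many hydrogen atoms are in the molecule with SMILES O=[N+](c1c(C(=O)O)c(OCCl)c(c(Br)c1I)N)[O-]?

Hydrogens are implicit in SMILES; fill each atom to its normal valence:
  6 × C (aromatic): no H
  3 × O: no H
  1 × Br: no H
  1 × C: 2 H
  1 × C: no H
  1 × Cl: no H
  1 × I: no H
  1 × N: 2 H
  1 × N (charge +1): no H
  1 × O: 1 H
  1 × O (charge -1): no H
  Total hydrogens = 5.

5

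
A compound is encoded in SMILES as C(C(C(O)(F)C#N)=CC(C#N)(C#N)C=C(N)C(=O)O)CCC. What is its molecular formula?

C14H15FN4O3

Heavy atoms from the SMILES: 14 C, 1 F, 4 N, 3 O.
Implicit hydrogens by atom environment:
  8 × C: no H
  3 × C: 2 H each → 6
  3 × N: no H
  2 × C: 1 H each → 2
  2 × O: 1 H each → 2
  1 × C: 3 H
  1 × F: no H
  1 × N: 2 H
  1 × O: no H
  Total hydrogens = 15.
Molecular formula: C14H15FN4O3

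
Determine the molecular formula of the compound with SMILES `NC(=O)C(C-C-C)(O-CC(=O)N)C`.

Heavy atoms from the SMILES: 8 C, 2 N, 3 O.
Implicit hydrogens by atom environment:
  3 × C: 2 H each → 6
  3 × C: no H
  3 × O: no H
  2 × C: 3 H each → 6
  2 × N: 2 H each → 4
  Total hydrogens = 16.
Molecular formula: C8H16N2O3

C8H16N2O3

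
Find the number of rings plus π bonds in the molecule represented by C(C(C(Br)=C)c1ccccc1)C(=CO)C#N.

Molecular formula from the SMILES: C13H12BrNO.
DoU = (2C + 2 + N − H − X)/2 = (2·13 + 2 + 1 − 12 − 1)/2 = 16/2 = 8.
(Structurally: 1 ring(s) + 7 π bond(s) = 8.)

8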